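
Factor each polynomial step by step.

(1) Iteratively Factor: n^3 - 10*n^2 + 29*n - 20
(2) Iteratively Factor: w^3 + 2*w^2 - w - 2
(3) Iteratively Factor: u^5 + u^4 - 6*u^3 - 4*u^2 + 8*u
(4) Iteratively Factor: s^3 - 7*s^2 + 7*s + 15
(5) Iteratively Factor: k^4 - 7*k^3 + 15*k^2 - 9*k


(1) = (n - 4)*(n^2 - 6*n + 5) = (n - 5)*(n - 4)*(n - 1)
(2) = (w + 1)*(w^2 + w - 2) = (w + 1)*(w + 2)*(w - 1)
(3) = (u + 2)*(u^4 - u^3 - 4*u^2 + 4*u) = (u - 2)*(u + 2)*(u^3 + u^2 - 2*u) = u*(u - 2)*(u + 2)*(u^2 + u - 2) = u*(u - 2)*(u + 2)^2*(u - 1)
(4) = (s - 3)*(s^2 - 4*s - 5) = (s - 3)*(s + 1)*(s - 5)
(5) = (k)*(k^3 - 7*k^2 + 15*k - 9) = k*(k - 1)*(k^2 - 6*k + 9) = k*(k - 3)*(k - 1)*(k - 3)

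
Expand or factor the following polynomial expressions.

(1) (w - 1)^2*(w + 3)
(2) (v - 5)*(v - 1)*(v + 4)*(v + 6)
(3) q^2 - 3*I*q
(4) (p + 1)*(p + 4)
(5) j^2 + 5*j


(1) = w^3 + w^2 - 5*w + 3
(2) = v^4 + 4*v^3 - 31*v^2 - 94*v + 120
(3) = q*(q - 3*I)
(4) = p^2 + 5*p + 4
(5) = j*(j + 5)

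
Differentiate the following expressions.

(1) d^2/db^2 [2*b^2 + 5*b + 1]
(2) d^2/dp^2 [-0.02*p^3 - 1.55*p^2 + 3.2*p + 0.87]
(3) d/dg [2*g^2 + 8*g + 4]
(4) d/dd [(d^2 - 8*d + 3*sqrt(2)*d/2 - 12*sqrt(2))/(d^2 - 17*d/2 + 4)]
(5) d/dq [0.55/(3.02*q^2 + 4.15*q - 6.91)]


(1) = 4
(2) = -0.12*p - 3.1
(3) = 4*g + 8
(4) = 2*(-3*sqrt(2) - 1)/(4*d^2 - 4*d + 1)
(5) = (-3.322*q - 2.2825)/(3.02*q^2 + 4.15*q - 6.91)^2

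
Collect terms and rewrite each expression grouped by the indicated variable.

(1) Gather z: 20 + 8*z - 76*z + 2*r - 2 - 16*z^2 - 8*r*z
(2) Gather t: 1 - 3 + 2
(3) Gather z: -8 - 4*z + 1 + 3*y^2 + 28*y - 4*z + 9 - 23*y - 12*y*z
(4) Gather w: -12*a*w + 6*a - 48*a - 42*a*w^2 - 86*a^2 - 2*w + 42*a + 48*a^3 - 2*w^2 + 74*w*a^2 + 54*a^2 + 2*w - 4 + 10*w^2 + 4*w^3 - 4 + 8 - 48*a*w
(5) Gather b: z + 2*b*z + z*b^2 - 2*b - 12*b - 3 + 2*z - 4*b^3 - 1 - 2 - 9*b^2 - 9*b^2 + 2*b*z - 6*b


(1) = 2*r - 16*z^2 + z*(-8*r - 68) + 18
(2) = 0
(3) = 3*y^2 + 5*y + z*(-12*y - 8) + 2
(4) = 48*a^3 - 32*a^2 + 4*w^3 + w^2*(8 - 42*a) + w*(74*a^2 - 60*a)
(5) = -4*b^3 + b^2*(z - 18) + b*(4*z - 20) + 3*z - 6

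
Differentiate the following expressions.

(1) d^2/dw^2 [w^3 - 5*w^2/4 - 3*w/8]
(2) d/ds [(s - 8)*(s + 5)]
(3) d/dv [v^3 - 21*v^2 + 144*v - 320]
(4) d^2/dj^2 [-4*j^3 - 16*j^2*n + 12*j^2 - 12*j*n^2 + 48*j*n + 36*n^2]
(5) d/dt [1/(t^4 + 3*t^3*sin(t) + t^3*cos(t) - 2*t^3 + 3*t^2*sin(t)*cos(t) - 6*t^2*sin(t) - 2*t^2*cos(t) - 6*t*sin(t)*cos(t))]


(1) = 6*w - 5/2
(2) = 2*s - 3
(3) = 3*v^2 - 42*v + 144
(4) = -24*j - 32*n + 24
(5) = (t^3*sin(t) - 3*t^3*cos(t) - 4*t^3 - 11*t^2*sin(t) + 3*t^2*cos(t) - 3*t^2*cos(2*t) + 6*t^2 + 12*t*sin(t) - 3*t*sin(2*t) + 4*t*cos(t) + 6*t*cos(2*t) + 3*sin(2*t))/(t^2*(t - 2)^2*(t + 3*sin(t))^2*(t + cos(t))^2)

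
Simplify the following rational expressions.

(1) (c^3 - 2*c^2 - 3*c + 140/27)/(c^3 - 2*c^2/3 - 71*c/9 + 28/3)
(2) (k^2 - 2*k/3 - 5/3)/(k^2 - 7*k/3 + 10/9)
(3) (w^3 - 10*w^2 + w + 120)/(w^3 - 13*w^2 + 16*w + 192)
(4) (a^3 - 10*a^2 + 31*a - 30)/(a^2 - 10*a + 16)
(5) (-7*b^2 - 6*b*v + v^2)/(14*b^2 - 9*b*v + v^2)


(1) = (3*c + 5)/(3*c + 9)
(2) = (3*k + 3)/(3*k - 2)
(3) = (w - 5)/(w - 8)
(4) = (a^2 - 8*a + 15)/(a - 8)
(5) = (b + v)/(-2*b + v)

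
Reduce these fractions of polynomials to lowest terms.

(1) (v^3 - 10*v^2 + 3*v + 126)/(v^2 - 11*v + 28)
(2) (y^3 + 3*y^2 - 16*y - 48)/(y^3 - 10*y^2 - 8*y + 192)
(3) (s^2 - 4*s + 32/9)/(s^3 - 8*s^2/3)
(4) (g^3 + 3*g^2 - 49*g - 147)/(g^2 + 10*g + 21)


(1) = (v^2 - 3*v - 18)/(v - 4)
(2) = (y^2 - y - 12)/(y^2 - 14*y + 48)
(3) = (3*s - 4)/(3*s^2)
(4) = g - 7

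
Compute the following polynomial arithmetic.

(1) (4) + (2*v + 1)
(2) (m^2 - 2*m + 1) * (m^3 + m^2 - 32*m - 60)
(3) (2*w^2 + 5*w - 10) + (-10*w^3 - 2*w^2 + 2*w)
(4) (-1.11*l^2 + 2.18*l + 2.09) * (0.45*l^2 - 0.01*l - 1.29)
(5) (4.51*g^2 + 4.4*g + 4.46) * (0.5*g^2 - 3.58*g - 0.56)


(1) = 2*v + 5
(2) = m^5 - m^4 - 33*m^3 + 5*m^2 + 88*m - 60
(3) = -10*w^3 + 7*w - 10
(4) = -0.4995*l^4 + 0.9921*l^3 + 2.3506*l^2 - 2.8331*l - 2.6961
(5) = 2.255*g^4 - 13.9458*g^3 - 16.0476*g^2 - 18.4308*g - 2.4976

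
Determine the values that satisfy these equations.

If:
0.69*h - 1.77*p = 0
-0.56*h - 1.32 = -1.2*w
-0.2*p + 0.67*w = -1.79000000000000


Then:
h = -10.77
p = -4.20
w = -3.92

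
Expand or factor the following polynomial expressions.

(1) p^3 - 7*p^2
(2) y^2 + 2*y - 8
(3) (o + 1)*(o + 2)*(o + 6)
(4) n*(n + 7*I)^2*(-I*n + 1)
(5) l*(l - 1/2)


(1) = p^2*(p - 7)
(2) = (y - 2)*(y + 4)
(3) = o^3 + 9*o^2 + 20*o + 12
(4) = -I*n^4 + 15*n^3 + 63*I*n^2 - 49*n
(5) = l^2 - l/2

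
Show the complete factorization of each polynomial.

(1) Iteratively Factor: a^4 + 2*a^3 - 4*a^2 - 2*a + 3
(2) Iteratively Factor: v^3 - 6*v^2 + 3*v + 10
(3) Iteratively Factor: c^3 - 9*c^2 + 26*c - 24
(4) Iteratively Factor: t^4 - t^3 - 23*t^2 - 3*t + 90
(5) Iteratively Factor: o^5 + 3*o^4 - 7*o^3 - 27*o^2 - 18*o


(1) = (a - 1)*(a^3 + 3*a^2 - a - 3) = (a - 1)*(a + 1)*(a^2 + 2*a - 3) = (a - 1)*(a + 1)*(a + 3)*(a - 1)
(2) = (v - 5)*(v^2 - v - 2) = (v - 5)*(v + 1)*(v - 2)
(3) = (c - 2)*(c^2 - 7*c + 12) = (c - 3)*(c - 2)*(c - 4)
(4) = (t - 2)*(t^3 + t^2 - 21*t - 45) = (t - 2)*(t + 3)*(t^2 - 2*t - 15) = (t - 5)*(t - 2)*(t + 3)*(t + 3)
(5) = (o)*(o^4 + 3*o^3 - 7*o^2 - 27*o - 18) = o*(o - 3)*(o^3 + 6*o^2 + 11*o + 6) = o*(o - 3)*(o + 2)*(o^2 + 4*o + 3) = o*(o - 3)*(o + 1)*(o + 2)*(o + 3)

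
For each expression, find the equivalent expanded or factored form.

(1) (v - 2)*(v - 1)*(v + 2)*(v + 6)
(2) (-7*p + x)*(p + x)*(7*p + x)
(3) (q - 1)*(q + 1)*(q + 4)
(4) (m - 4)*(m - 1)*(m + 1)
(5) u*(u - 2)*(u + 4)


(1) = v^4 + 5*v^3 - 10*v^2 - 20*v + 24
(2) = -49*p^3 - 49*p^2*x + p*x^2 + x^3
(3) = q^3 + 4*q^2 - q - 4
(4) = m^3 - 4*m^2 - m + 4
(5) = u^3 + 2*u^2 - 8*u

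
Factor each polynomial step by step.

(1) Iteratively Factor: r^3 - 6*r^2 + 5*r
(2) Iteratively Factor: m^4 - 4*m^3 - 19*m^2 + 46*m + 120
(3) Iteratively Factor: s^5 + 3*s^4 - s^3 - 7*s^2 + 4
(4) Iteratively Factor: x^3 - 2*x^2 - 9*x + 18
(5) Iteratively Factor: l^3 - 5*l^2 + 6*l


(1) = (r)*(r^2 - 6*r + 5) = r*(r - 1)*(r - 5)
(2) = (m + 2)*(m^3 - 6*m^2 - 7*m + 60) = (m - 5)*(m + 2)*(m^2 - m - 12) = (m - 5)*(m - 4)*(m + 2)*(m + 3)
(3) = (s + 1)*(s^4 + 2*s^3 - 3*s^2 - 4*s + 4) = (s - 1)*(s + 1)*(s^3 + 3*s^2 - 4) = (s - 1)*(s + 1)*(s + 2)*(s^2 + s - 2) = (s - 1)^2*(s + 1)*(s + 2)*(s + 2)
(4) = (x + 3)*(x^2 - 5*x + 6) = (x - 3)*(x + 3)*(x - 2)
(5) = (l)*(l^2 - 5*l + 6) = l*(l - 3)*(l - 2)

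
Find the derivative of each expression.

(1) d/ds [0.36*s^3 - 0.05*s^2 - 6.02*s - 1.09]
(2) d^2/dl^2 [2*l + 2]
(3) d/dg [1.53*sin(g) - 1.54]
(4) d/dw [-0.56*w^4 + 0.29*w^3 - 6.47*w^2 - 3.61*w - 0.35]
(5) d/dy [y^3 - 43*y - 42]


(1) = 1.08*s^2 - 0.1*s - 6.02
(2) = 0
(3) = 1.53*cos(g)
(4) = -2.24*w^3 + 0.87*w^2 - 12.94*w - 3.61
(5) = 3*y^2 - 43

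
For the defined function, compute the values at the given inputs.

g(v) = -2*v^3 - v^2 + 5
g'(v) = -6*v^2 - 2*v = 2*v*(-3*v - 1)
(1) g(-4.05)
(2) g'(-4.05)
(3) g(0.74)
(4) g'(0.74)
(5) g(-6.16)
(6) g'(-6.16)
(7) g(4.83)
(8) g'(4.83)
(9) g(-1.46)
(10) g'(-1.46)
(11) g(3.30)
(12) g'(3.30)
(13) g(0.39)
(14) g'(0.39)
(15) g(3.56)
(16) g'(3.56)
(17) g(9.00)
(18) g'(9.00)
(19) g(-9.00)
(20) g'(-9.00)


(1) = 121.46
(2) = -90.31
(3) = 3.64
(4) = -4.77
(5) = 434.54
(6) = -215.35
(7) = -243.69
(8) = -149.63
(9) = 9.09
(10) = -9.87
(11) = -77.76
(12) = -71.94
(13) = 4.73
(14) = -1.69
(15) = -97.91
(16) = -83.16
(17) = -1534.00
(18) = -504.00
(19) = 1382.00
(20) = -468.00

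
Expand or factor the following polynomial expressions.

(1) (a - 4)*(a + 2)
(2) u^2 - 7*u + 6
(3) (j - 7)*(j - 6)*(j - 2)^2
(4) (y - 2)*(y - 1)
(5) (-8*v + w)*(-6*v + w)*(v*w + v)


(1) = a^2 - 2*a - 8
(2) = (u - 6)*(u - 1)
(3) = j^4 - 17*j^3 + 98*j^2 - 220*j + 168
(4) = y^2 - 3*y + 2
(5) = 48*v^3*w + 48*v^3 - 14*v^2*w^2 - 14*v^2*w + v*w^3 + v*w^2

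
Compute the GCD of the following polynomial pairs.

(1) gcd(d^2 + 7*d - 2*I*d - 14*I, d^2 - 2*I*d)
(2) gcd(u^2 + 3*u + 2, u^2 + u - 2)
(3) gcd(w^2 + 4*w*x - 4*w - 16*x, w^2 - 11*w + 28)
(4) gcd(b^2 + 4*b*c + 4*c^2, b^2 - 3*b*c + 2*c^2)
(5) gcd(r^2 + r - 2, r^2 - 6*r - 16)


(1) = d - 2*I
(2) = u + 2
(3) = w - 4
(4) = 1
(5) = gcd((r - 1)*(r + 2), (r - 8)*(r + 2)) = r + 2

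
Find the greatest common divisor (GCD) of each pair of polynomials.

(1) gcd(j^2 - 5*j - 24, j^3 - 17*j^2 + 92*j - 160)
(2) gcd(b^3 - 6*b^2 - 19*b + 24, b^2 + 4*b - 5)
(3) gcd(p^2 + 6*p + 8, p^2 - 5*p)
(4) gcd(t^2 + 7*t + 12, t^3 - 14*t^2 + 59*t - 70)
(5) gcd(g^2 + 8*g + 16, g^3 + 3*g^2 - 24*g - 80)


(1) = j - 8
(2) = gcd((b - 8)*(b - 1)*(b + 3), (b - 1)*(b + 5)) = b - 1
(3) = 1
(4) = gcd((t + 3)*(t + 4), (t - 7)*(t - 5)*(t - 2)) = 1
(5) = g^2 + 8*g + 16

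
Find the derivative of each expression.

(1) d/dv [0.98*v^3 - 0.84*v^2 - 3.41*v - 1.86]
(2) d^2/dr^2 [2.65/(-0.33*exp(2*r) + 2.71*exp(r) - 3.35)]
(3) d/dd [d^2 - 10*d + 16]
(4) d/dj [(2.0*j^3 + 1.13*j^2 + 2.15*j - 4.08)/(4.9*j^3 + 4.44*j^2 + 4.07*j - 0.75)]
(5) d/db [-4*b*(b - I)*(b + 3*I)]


(1) = 2.94*v^2 - 1.68*v - 3.41
(2) = (-2.65*(0.66*exp(r) - 2.71)*(1.32*exp(r) - 5.42)*exp(r) + (3.498*exp(r) - 7.1815)*(0.33*exp(2*r) - 2.71*exp(r) + 3.35))*exp(r)/(0.33*exp(2*r) - 2.71*exp(r) + 3.35)^3
(3) = 2*d - 10
(4) = (3.343*j^4 - 4.79*j^3 + 50.5291*j^2 + 34.5354*j + 14.9931)/(24.01*j^6 + 43.512*j^5 + 59.5996*j^4 + 28.7916*j^3 + 9.9049*j^2 - 6.105*j + 0.5625)
(5) = -12*b^2 - 16*I*b - 12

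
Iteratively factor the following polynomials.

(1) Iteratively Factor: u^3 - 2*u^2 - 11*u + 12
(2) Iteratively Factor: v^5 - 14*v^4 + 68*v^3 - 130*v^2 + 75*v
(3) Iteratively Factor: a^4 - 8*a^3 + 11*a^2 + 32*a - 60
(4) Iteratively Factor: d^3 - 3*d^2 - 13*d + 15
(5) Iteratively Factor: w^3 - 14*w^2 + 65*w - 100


(1) = (u + 3)*(u^2 - 5*u + 4) = (u - 1)*(u + 3)*(u - 4)
(2) = (v - 5)*(v^4 - 9*v^3 + 23*v^2 - 15*v) = (v - 5)*(v - 1)*(v^3 - 8*v^2 + 15*v) = (v - 5)^2*(v - 1)*(v^2 - 3*v) = v*(v - 5)^2*(v - 1)*(v - 3)
(3) = (a + 2)*(a^3 - 10*a^2 + 31*a - 30) = (a - 5)*(a + 2)*(a^2 - 5*a + 6) = (a - 5)*(a - 3)*(a + 2)*(a - 2)
(4) = (d - 5)*(d^2 + 2*d - 3) = (d - 5)*(d + 3)*(d - 1)
(5) = (w - 4)*(w^2 - 10*w + 25) = (w - 5)*(w - 4)*(w - 5)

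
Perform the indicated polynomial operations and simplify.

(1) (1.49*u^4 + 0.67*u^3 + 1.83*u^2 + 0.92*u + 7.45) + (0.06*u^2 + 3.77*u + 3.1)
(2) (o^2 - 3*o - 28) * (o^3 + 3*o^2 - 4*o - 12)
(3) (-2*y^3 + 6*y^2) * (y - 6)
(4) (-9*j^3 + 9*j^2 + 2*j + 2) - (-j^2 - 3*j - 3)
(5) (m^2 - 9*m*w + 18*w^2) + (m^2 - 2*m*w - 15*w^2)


(1) = 1.49*u^4 + 0.67*u^3 + 1.89*u^2 + 4.69*u + 10.55
(2) = o^5 - 41*o^3 - 84*o^2 + 148*o + 336
(3) = -2*y^4 + 18*y^3 - 36*y^2
(4) = -9*j^3 + 10*j^2 + 5*j + 5
(5) = 2*m^2 - 11*m*w + 3*w^2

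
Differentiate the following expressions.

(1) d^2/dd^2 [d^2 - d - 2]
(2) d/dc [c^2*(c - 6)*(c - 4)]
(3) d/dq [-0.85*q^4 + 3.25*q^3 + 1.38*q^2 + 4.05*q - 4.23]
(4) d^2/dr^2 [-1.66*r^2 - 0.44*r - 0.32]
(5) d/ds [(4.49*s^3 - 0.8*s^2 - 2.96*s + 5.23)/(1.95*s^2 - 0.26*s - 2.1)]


(1) = 2
(2) = 2*c*(2*c^2 - 15*c + 24)
(3) = -3.4*q^3 + 9.75*q^2 + 2.76*q + 4.05
(4) = -3.32000000000000
(5) = (8.7555*s^4 - 2.3348*s^3 - 22.307*s^2 - 17.037*s + 7.5758)/(3.8025*s^4 - 1.014*s^3 - 8.1224*s^2 + 1.092*s + 4.41)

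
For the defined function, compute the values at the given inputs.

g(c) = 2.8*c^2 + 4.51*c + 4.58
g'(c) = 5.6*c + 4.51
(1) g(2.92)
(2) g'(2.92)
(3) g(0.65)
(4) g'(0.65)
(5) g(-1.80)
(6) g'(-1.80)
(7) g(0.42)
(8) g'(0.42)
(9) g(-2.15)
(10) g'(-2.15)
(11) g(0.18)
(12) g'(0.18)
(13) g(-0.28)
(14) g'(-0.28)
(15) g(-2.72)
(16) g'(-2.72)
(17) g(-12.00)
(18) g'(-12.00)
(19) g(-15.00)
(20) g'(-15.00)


(1) = 41.62
(2) = 20.86
(3) = 8.69
(4) = 8.15
(5) = 5.53
(6) = -5.57
(7) = 6.97
(8) = 6.86
(9) = 7.83
(10) = -7.53
(11) = 5.48
(12) = 5.52
(13) = 3.54
(14) = 2.94
(15) = 13.03
(16) = -10.72
(17) = 353.66
(18) = -62.69
(19) = 566.93
(20) = -79.49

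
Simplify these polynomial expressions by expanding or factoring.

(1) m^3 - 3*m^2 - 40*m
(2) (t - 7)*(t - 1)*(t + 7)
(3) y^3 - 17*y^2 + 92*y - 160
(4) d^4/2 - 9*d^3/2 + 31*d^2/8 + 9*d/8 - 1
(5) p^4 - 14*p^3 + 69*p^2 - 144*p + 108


(1) = m*(m - 8)*(m + 5)
(2) = t^3 - t^2 - 49*t + 49
(3) = (y - 8)*(y - 5)*(y - 4)
(4) = (d/2 + 1/4)*(d - 8)*(d - 1)*(d - 1/2)
(5) = (p - 6)*(p - 3)^2*(p - 2)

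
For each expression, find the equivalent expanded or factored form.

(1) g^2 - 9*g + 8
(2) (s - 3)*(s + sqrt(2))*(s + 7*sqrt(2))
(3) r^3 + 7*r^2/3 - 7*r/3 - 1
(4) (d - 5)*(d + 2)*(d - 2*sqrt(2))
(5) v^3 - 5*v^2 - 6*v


(1) = (g - 8)*(g - 1)
(2) = s^3 - 3*s^2 + 8*sqrt(2)*s^2 - 24*sqrt(2)*s + 14*s - 42
(3) = (r - 1)*(r + 1/3)*(r + 3)
(4) = d^3 - 3*d^2 - 2*sqrt(2)*d^2 - 10*d + 6*sqrt(2)*d + 20*sqrt(2)
(5) = v*(v - 6)*(v + 1)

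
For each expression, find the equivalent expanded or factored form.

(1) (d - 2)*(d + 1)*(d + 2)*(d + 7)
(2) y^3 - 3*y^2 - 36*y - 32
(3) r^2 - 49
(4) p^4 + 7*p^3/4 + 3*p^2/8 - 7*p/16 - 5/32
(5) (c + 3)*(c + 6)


(1) = d^4 + 8*d^3 + 3*d^2 - 32*d - 28
(2) = (y - 8)*(y + 1)*(y + 4)
(3) = (r - 7)*(r + 7)
(4) = (p - 1/2)*(p + 1/2)^2*(p + 5/4)
(5) = c^2 + 9*c + 18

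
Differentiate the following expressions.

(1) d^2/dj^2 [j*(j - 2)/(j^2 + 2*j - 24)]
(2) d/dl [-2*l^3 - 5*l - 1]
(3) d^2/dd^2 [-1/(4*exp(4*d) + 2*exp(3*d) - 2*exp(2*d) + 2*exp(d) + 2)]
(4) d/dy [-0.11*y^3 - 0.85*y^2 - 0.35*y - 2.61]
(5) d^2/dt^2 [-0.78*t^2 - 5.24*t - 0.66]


(1) = 8*(-j^3 + 18*j^2 - 36*j + 120)/(j^6 + 6*j^5 - 60*j^4 - 280*j^3 + 1440*j^2 + 3456*j - 13824)
(2) = -6*l^2 - 5
(3) = (-(8*exp(3*d) + 3*exp(2*d) - 2*exp(d) + 1)^2*exp(d) + (32*exp(3*d) + 9*exp(2*d) - 4*exp(d) + 1)*(2*exp(4*d) + exp(3*d) - exp(2*d) + exp(d) + 1)/2)*exp(d)/(2*exp(4*d) + exp(3*d) - exp(2*d) + exp(d) + 1)^3
(4) = -0.33*y^2 - 1.7*y - 0.35
(5) = -1.56000000000000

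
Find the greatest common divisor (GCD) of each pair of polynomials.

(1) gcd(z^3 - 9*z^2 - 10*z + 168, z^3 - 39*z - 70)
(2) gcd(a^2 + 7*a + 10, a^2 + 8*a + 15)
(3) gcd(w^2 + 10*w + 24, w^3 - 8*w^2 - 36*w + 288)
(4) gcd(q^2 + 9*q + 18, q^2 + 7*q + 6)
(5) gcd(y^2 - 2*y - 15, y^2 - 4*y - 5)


(1) = z - 7
(2) = a + 5
(3) = gcd((w + 4)*(w + 6), (w - 8)*(w - 6)*(w + 6)) = w + 6
(4) = q + 6
(5) = gcd((y - 5)*(y + 3), (y - 5)*(y + 1)) = y - 5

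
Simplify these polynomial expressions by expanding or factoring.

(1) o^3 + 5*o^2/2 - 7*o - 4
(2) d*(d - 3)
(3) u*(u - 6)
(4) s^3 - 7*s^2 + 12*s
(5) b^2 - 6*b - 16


(1) = (o - 2)*(o + 1/2)*(o + 4)
(2) = d^2 - 3*d
(3) = u^2 - 6*u
(4) = s*(s - 4)*(s - 3)
(5) = (b - 8)*(b + 2)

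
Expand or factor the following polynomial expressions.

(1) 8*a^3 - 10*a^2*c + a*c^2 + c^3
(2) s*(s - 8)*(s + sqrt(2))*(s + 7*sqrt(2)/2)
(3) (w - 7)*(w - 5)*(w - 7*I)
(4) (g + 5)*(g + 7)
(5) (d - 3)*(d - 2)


(1) = (-2*a + c)*(-a + c)*(4*a + c)
(2) = s^4 - 8*s^3 + 9*sqrt(2)*s^3/2 - 36*sqrt(2)*s^2 + 7*s^2 - 56*s
(3) = w^3 - 12*w^2 - 7*I*w^2 + 35*w + 84*I*w - 245*I
(4) = g^2 + 12*g + 35
(5) = d^2 - 5*d + 6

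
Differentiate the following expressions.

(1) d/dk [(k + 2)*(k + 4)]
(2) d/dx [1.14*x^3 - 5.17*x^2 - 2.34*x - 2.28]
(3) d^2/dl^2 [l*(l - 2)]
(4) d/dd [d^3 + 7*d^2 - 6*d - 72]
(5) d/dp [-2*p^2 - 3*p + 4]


(1) = 2*k + 6
(2) = 3.42*x^2 - 10.34*x - 2.34
(3) = 2
(4) = 3*d^2 + 14*d - 6
(5) = -4*p - 3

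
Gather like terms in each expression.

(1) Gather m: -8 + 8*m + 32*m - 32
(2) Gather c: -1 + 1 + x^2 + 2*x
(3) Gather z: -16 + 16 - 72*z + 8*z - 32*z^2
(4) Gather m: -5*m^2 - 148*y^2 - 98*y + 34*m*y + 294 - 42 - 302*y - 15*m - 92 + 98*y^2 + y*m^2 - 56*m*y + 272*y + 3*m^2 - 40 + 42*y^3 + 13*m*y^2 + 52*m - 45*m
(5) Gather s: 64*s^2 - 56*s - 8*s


(1) = 40*m - 40
(2) = x^2 + 2*x
(3) = -32*z^2 - 64*z
(4) = m^2*(y - 2) + m*(13*y^2 - 22*y - 8) + 42*y^3 - 50*y^2 - 128*y + 120
(5) = 64*s^2 - 64*s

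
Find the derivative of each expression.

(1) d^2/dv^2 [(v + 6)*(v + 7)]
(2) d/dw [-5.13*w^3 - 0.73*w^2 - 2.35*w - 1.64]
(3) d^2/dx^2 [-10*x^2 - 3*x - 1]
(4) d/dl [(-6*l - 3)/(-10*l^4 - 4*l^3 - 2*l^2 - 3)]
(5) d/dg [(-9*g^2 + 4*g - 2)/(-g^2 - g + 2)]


(1) = 2
(2) = -15.39*w^2 - 1.46*w - 2.35
(3) = -20
(4) = 6*(10*l^4 + 4*l^3 + 2*l^2 - 2*l*(2*l + 1)*(10*l^2 + 3*l + 1) + 3)/(10*l^4 + 4*l^3 + 2*l^2 + 3)^2
(5) = (13*g^2 - 40*g + 6)/(g^4 + 2*g^3 - 3*g^2 - 4*g + 4)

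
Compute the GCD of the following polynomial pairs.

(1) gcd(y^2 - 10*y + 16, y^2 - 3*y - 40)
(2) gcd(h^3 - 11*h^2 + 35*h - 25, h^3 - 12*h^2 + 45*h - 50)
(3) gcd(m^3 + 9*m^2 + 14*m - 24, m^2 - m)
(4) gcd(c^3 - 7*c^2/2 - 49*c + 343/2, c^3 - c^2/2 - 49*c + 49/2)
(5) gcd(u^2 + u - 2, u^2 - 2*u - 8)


(1) = y - 8
(2) = h^2 - 10*h + 25
(3) = m - 1
(4) = gcd((c - 7)*(c - 7/2)*(c + 7), (c - 7)*(c - 1/2)*(c + 7)) = c^2 - 49
(5) = u + 2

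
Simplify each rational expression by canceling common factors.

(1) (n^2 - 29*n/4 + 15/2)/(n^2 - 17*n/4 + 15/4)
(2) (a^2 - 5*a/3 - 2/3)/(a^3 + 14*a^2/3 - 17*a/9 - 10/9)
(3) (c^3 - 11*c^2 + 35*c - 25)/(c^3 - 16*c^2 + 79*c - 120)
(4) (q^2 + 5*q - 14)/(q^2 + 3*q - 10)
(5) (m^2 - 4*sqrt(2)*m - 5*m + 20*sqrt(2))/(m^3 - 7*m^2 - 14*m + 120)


(1) = (n - 6)/(n - 3)
(2) = (3*a - 6)/(3*a^2 + 13*a - 10)
(3) = (c^2 - 6*c + 5)/(c^2 - 11*c + 24)
(4) = (q + 7)/(q + 5)
(5) = (m - 4*sqrt(2))/(m^2 - 2*m - 24)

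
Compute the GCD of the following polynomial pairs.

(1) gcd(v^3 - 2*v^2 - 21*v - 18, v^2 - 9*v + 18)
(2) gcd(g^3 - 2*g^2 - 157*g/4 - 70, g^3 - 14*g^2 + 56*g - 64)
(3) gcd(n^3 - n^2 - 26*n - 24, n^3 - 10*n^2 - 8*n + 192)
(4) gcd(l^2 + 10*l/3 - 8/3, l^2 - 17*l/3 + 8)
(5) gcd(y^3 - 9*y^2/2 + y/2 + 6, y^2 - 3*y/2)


(1) = gcd((v - 6)*(v + 1)*(v + 3), (v - 6)*(v - 3)) = v - 6
(2) = gcd((g - 8)*(g + 5/2)*(g + 7/2), (g - 8)*(g - 4)*(g - 2)) = g - 8
(3) = gcd((n - 6)*(n + 1)*(n + 4), (n - 8)*(n - 6)*(n + 4)) = n^2 - 2*n - 24
(4) = 1
(5) = gcd((y - 4)*(y - 3/2)*(y + 1), y*(y - 3/2)) = y - 3/2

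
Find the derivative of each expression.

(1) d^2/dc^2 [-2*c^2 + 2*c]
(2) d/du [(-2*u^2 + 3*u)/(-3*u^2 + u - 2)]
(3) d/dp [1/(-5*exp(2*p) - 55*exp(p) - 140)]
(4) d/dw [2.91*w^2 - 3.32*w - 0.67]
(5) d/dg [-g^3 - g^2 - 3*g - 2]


(1) = -4
(2) = (7*u^2 + 8*u - 6)/(9*u^4 - 6*u^3 + 13*u^2 - 4*u + 4)
(3) = (2*exp(p) + 11)*exp(p)/(5*(exp(2*p) + 11*exp(p) + 28)^2)
(4) = 5.82*w - 3.32
(5) = -3*g^2 - 2*g - 3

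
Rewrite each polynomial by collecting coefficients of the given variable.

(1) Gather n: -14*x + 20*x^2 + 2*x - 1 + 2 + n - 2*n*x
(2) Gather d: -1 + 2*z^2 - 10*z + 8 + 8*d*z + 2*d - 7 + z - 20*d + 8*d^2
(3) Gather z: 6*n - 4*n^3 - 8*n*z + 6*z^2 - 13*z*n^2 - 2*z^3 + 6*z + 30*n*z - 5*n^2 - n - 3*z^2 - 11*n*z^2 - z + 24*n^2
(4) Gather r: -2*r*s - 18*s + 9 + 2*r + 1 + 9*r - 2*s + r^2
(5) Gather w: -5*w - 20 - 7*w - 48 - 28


(1) = n*(1 - 2*x) + 20*x^2 - 12*x + 1
(2) = 8*d^2 + d*(8*z - 18) + 2*z^2 - 9*z
(3) = -4*n^3 + 19*n^2 + 5*n - 2*z^3 + z^2*(3 - 11*n) + z*(-13*n^2 + 22*n + 5)
(4) = r^2 + r*(11 - 2*s) - 20*s + 10
(5) = -12*w - 96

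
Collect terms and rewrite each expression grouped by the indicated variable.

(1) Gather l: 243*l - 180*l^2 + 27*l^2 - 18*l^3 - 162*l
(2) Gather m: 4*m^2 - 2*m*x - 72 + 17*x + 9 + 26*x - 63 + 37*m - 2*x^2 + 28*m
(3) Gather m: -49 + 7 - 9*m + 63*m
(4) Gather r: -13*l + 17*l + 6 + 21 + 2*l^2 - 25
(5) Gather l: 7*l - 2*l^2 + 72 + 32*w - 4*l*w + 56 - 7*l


(1) = -18*l^3 - 153*l^2 + 81*l
(2) = 4*m^2 + m*(65 - 2*x) - 2*x^2 + 43*x - 126
(3) = 54*m - 42
(4) = 2*l^2 + 4*l + 2
(5) = -2*l^2 - 4*l*w + 32*w + 128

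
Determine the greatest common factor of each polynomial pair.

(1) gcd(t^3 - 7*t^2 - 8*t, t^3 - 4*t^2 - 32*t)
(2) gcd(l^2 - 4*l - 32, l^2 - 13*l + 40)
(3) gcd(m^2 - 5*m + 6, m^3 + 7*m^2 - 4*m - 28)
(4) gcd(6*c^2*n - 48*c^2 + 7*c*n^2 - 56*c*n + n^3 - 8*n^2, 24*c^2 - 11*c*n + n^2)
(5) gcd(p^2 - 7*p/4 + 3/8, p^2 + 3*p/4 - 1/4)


(1) = gcd(t*(t - 8)*(t + 1), t*(t - 8)*(t + 4)) = t^2 - 8*t
(2) = gcd((l - 8)*(l + 4), (l - 8)*(l - 5)) = l - 8
(3) = m - 2
(4) = 1
(5) = gcd((p - 3/2)*(p - 1/4), (p - 1/4)*(p + 1)) = p - 1/4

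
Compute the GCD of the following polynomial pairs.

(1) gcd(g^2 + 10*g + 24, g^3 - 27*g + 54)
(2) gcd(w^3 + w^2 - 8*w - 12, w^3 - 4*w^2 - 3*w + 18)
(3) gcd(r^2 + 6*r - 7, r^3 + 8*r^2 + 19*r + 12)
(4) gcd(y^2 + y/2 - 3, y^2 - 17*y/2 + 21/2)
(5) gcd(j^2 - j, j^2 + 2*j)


(1) = gcd((g + 4)*(g + 6), (g - 3)^2*(g + 6)) = g + 6
(2) = gcd((w - 3)*(w + 2)^2, (w - 3)^2*(w + 2)) = w^2 - w - 6
(3) = gcd((r - 1)*(r + 7), (r + 1)*(r + 3)*(r + 4)) = 1
(4) = gcd((y - 3/2)*(y + 2), (y - 7)*(y - 3/2)) = y - 3/2
(5) = j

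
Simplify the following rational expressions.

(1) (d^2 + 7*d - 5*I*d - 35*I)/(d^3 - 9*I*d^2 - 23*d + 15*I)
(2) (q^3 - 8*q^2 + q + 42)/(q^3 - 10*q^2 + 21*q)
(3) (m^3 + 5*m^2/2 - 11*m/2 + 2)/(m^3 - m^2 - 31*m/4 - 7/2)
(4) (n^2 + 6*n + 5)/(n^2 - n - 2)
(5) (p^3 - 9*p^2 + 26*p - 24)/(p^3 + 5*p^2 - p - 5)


(1) = (d + 7)/(d^2 - 4*I*d - 3)
(2) = (q + 2)/q
(3) = (4*m^3 + 10*m^2 - 22*m + 8)/(4*m^3 - 4*m^2 - 31*m - 14)
(4) = (n + 5)/(n - 2)
(5) = (p^3 - 9*p^2 + 26*p - 24)/(p^3 + 5*p^2 - p - 5)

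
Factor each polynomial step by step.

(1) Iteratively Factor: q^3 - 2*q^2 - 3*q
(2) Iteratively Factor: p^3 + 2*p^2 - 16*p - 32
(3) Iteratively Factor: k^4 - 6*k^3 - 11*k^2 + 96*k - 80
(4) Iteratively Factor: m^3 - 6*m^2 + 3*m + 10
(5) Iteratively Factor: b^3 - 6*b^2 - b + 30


(1) = (q)*(q^2 - 2*q - 3) = q*(q - 3)*(q + 1)
(2) = (p + 2)*(p^2 - 16) = (p + 2)*(p + 4)*(p - 4)
(3) = (k - 1)*(k^3 - 5*k^2 - 16*k + 80) = (k - 5)*(k - 1)*(k^2 - 16) = (k - 5)*(k - 4)*(k - 1)*(k + 4)
(4) = (m + 1)*(m^2 - 7*m + 10) = (m - 5)*(m + 1)*(m - 2)
(5) = (b + 2)*(b^2 - 8*b + 15) = (b - 5)*(b + 2)*(b - 3)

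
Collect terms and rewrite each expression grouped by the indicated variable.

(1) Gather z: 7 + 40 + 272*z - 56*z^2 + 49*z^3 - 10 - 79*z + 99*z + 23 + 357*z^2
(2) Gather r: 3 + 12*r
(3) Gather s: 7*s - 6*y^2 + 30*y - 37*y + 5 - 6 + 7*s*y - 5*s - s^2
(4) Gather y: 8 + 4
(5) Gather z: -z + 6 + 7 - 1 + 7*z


(1) = 49*z^3 + 301*z^2 + 292*z + 60
(2) = 12*r + 3
(3) = -s^2 + s*(7*y + 2) - 6*y^2 - 7*y - 1
(4) = 12
(5) = 6*z + 12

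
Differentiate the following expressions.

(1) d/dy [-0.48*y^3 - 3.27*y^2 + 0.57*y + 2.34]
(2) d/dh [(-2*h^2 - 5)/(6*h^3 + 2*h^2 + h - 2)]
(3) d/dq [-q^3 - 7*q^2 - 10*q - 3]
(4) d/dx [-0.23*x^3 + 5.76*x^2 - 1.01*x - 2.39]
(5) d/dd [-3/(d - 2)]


(1) = -1.44*y^2 - 6.54*y + 0.57
(2) = (12*h^4 + 88*h^2 + 28*h + 5)/(36*h^6 + 24*h^5 + 16*h^4 - 20*h^3 - 7*h^2 - 4*h + 4)
(3) = -3*q^2 - 14*q - 10
(4) = -0.69*x^2 + 11.52*x - 1.01
(5) = 3/(d - 2)^2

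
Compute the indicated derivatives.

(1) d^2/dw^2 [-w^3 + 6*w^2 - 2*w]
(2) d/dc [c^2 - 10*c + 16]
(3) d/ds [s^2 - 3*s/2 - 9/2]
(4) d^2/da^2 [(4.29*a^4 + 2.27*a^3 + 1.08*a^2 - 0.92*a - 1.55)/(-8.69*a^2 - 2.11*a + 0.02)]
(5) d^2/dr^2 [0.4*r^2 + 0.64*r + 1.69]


(1) = 12 - 6*w
(2) = 2*c - 10
(3) = 2*s - 3/2
(4) = (-647.928138*a^6 - 471.966066*a^5 - 110.123442*a^4 + 160.45019*a^3 + 701.727678*a^2 + 171.477798*a + 14.417074)/(656.234909*a^6 + 478.016913*a^5 + 111.535281*a^4 + 7.193623*a^3 - 0.256698*a^2 + 0.002532*a - 8.0e-6)
(5) = 0.800000000000000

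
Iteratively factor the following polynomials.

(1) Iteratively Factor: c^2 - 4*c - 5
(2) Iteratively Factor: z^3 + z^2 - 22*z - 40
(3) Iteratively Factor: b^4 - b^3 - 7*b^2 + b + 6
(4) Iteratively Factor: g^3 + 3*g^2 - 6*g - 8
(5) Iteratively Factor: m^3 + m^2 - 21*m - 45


(1) = (c - 5)*(c + 1)
(2) = (z - 5)*(z^2 + 6*z + 8) = (z - 5)*(z + 4)*(z + 2)
(3) = (b - 1)*(b^3 - 7*b - 6) = (b - 1)*(b + 2)*(b^2 - 2*b - 3) = (b - 3)*(b - 1)*(b + 2)*(b + 1)
(4) = (g - 2)*(g^2 + 5*g + 4) = (g - 2)*(g + 4)*(g + 1)
(5) = (m - 5)*(m^2 + 6*m + 9) = (m - 5)*(m + 3)*(m + 3)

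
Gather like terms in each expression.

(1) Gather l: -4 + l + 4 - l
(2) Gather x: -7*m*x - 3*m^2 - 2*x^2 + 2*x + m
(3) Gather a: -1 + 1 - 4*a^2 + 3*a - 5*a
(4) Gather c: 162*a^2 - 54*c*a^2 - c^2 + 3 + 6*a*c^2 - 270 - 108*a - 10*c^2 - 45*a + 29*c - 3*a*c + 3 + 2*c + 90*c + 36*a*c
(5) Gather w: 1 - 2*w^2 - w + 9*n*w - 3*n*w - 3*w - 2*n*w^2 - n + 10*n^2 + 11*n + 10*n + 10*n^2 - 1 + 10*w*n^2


(1) = 0
(2) = -3*m^2 + m - 2*x^2 + x*(2 - 7*m)
(3) = -4*a^2 - 2*a
(4) = 162*a^2 - 153*a + c^2*(6*a - 11) + c*(-54*a^2 + 33*a + 121) - 264
(5) = 20*n^2 + 20*n + w^2*(-2*n - 2) + w*(10*n^2 + 6*n - 4)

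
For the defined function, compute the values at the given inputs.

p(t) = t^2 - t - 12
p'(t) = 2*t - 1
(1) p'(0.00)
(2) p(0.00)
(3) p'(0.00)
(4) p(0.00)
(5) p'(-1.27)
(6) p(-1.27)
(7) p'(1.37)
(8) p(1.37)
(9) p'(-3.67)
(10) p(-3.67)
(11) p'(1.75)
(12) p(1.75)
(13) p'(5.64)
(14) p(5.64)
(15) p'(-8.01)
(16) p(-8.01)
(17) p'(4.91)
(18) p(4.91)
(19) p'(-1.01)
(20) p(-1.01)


(1) = -1.00
(2) = -12.00
(3) = -1.00
(4) = -12.00
(5) = -3.54
(6) = -9.12
(7) = 1.74
(8) = -11.49
(9) = -8.34
(10) = 5.14
(11) = 2.50
(12) = -10.69
(13) = 10.28
(14) = 14.17
(15) = -17.02
(16) = 60.17
(17) = 8.82
(18) = 7.20
(19) = -3.02
(20) = -9.97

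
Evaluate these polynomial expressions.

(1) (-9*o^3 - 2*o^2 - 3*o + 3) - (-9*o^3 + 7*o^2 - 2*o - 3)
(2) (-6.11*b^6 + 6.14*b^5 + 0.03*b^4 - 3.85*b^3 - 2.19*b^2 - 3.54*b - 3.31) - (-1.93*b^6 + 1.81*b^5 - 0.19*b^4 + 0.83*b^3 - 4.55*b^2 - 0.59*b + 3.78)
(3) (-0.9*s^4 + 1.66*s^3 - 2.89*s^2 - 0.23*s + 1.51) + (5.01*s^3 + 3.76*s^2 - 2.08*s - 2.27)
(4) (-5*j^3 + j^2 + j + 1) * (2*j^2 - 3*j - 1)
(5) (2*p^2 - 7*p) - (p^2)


(1) = -9*o^2 - o + 6
(2) = -4.18*b^6 + 4.33*b^5 + 0.22*b^4 - 4.68*b^3 + 2.36*b^2 - 2.95*b - 7.09
(3) = -0.9*s^4 + 6.67*s^3 + 0.87*s^2 - 2.31*s - 0.76
(4) = -10*j^5 + 17*j^4 + 4*j^3 - 2*j^2 - 4*j - 1
(5) = p^2 - 7*p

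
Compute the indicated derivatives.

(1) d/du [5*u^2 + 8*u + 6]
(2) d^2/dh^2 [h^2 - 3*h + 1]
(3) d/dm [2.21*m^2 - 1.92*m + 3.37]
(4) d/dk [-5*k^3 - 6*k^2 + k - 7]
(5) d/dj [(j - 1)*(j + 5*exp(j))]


(1) = 10*u + 8
(2) = 2
(3) = 4.42*m - 1.92
(4) = -15*k^2 - 12*k + 1
(5) = 5*j*exp(j) + 2*j - 1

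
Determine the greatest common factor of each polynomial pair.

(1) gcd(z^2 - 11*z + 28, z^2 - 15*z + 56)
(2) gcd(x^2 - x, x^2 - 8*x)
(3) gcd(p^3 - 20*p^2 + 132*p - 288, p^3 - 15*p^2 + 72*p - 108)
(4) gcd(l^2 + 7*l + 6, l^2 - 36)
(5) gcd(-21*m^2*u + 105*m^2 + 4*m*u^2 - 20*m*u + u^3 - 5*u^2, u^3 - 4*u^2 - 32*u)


(1) = z - 7
(2) = gcd(x*(x - 1), x*(x - 8)) = x
(3) = p^2 - 12*p + 36
(4) = gcd((l + 1)*(l + 6), (l - 6)*(l + 6)) = l + 6
(5) = 1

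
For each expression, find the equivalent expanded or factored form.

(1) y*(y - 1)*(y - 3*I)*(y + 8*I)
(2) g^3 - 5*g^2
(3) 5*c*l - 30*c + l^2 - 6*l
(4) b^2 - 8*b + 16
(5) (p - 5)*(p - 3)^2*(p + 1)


(1) = y^4 - y^3 + 5*I*y^3 + 24*y^2 - 5*I*y^2 - 24*y
(2) = g^2*(g - 5)
(3) = (5*c + l)*(l - 6)
(4) = (b - 4)^2
(5) = p^4 - 10*p^3 + 28*p^2 - 6*p - 45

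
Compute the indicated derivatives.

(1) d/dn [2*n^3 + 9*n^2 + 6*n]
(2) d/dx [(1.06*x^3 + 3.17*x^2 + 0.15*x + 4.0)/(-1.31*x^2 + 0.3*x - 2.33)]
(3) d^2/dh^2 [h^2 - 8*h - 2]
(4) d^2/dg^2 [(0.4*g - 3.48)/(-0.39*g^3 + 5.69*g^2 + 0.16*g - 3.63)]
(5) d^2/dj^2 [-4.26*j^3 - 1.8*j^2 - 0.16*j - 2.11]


(1) = 6*n^2 + 18*n + 6
(2) = (-1.3886*x^4 + 0.636*x^3 - 6.2619*x^2 - 4.2922*x - 1.5495)/(1.7161*x^4 - 0.786*x^3 + 6.1946*x^2 - 1.398*x + 5.4289)
(3) = 2
(4) = (-0.36504*g^5 + 11.677536*g^4 - 149.510288*g^3 + 681.505416*g^2 - 60.121944*g + 143.470248)/(0.059319*g^9 - 2.596347*g^8 + 37.807029*g^7 - 180.433304*g^6 - 63.842574*g^5 + 350.779665*g^4 + 35.241389*g^3 - 224.650899*g^2 - 6.324912*g + 47.832147)
(5) = -25.56*j - 3.6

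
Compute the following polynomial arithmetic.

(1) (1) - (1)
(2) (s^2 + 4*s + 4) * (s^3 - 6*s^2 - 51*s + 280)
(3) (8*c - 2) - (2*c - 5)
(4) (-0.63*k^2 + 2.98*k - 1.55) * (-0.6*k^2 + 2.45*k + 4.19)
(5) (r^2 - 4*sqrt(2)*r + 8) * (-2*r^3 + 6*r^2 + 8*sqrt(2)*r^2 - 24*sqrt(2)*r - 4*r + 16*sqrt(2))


(1) = 0
(2) = s^5 - 2*s^4 - 71*s^3 + 52*s^2 + 916*s + 1120
(3) = 6*c + 3
(4) = 0.378*k^4 - 3.3315*k^3 + 5.5913*k^2 + 8.6887*k - 6.4945
(5) = -2*r^5 + 6*r^4 + 16*sqrt(2)*r^4 - 84*r^3 - 48*sqrt(2)*r^3 + 96*sqrt(2)*r^2 + 240*r^2 - 192*sqrt(2)*r - 160*r + 128*sqrt(2)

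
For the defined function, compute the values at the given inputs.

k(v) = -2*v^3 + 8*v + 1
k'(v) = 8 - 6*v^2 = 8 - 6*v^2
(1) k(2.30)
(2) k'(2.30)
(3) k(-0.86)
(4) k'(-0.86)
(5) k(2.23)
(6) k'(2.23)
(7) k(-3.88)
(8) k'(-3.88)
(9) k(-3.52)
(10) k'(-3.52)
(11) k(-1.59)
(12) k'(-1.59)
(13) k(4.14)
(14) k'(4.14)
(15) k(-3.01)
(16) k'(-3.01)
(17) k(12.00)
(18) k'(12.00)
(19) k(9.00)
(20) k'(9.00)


(1) = -4.93
(2) = -23.74
(3) = -4.61
(4) = 3.56
(5) = -3.34
(6) = -21.84
(7) = 86.78
(8) = -82.33
(9) = 60.07
(10) = -66.34
(11) = -3.68
(12) = -7.17
(13) = -107.80
(14) = -94.84
(15) = 31.46
(16) = -46.36
(17) = -3359.00
(18) = -856.00
(19) = -1385.00
(20) = -478.00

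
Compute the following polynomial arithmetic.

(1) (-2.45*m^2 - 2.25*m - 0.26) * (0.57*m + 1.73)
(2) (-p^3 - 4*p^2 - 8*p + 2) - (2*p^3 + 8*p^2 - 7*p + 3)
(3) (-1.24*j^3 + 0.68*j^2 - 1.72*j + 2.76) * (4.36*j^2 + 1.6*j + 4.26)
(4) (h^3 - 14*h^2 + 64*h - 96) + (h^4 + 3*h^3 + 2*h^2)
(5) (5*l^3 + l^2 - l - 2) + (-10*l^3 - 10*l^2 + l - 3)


(1) = -1.3965*m^3 - 5.521*m^2 - 4.0407*m - 0.4498
(2) = -3*p^3 - 12*p^2 - p - 1
(3) = -5.4064*j^5 + 0.9808*j^4 - 11.6936*j^3 + 12.1784*j^2 - 2.9112*j + 11.7576
(4) = h^4 + 4*h^3 - 12*h^2 + 64*h - 96
(5) = -5*l^3 - 9*l^2 - 5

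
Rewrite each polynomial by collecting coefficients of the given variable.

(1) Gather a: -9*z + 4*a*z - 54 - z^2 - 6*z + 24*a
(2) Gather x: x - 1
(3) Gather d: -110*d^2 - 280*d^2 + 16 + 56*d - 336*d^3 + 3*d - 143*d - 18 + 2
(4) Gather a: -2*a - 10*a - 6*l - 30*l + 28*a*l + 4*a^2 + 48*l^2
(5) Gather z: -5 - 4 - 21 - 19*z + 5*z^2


(1) = a*(4*z + 24) - z^2 - 15*z - 54
(2) = x - 1
(3) = -336*d^3 - 390*d^2 - 84*d
(4) = 4*a^2 + a*(28*l - 12) + 48*l^2 - 36*l
(5) = 5*z^2 - 19*z - 30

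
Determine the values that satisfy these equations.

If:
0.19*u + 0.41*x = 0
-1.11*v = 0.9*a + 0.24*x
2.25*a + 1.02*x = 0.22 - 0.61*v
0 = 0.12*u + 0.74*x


Then:
a = 0.13
u = 0.00
v = -0.10
x = 0.00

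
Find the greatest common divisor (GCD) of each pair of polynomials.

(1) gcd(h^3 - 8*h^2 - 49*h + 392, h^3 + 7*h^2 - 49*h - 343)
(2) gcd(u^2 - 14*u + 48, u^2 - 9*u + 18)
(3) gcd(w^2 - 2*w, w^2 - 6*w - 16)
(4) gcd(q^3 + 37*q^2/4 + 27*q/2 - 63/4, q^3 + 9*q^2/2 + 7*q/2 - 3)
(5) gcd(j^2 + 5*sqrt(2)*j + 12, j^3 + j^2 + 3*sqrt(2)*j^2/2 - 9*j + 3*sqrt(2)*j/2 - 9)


(1) = gcd((h - 8)*(h - 7)*(h + 7), (h - 7)*(h + 7)^2) = h^2 - 49
(2) = gcd((u - 8)*(u - 6), (u - 6)*(u - 3)) = u - 6
(3) = gcd(w*(w - 2), (w - 8)*(w + 2)) = 1
(4) = gcd((q - 3/4)*(q + 3)*(q + 7), (q - 1/2)*(q + 2)*(q + 3)) = q + 3
(5) = gcd((j + 2*sqrt(2))*(j + 3*sqrt(2)), (j + 1)*(j - 3*sqrt(2)/2)*(j + 3*sqrt(2))) = j + 3*sqrt(2)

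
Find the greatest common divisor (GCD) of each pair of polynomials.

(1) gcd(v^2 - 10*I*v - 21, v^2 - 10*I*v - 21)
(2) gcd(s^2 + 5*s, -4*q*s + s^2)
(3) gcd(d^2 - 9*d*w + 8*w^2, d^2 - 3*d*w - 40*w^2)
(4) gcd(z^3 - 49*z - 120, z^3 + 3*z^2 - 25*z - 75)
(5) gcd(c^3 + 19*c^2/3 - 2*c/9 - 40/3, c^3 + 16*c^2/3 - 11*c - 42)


(1) = gcd((v - 7*I)*(v - 3*I), (v - 7*I)*(v - 3*I)) = v^2 - 10*I*v - 21
(2) = s
(3) = gcd((d - 8*w)*(d - w), (d - 8*w)*(d + 5*w)) = -d + 8*w
(4) = gcd((z - 8)*(z + 3)*(z + 5), (z - 5)*(z + 3)*(z + 5)) = z^2 + 8*z + 15
(5) = c + 6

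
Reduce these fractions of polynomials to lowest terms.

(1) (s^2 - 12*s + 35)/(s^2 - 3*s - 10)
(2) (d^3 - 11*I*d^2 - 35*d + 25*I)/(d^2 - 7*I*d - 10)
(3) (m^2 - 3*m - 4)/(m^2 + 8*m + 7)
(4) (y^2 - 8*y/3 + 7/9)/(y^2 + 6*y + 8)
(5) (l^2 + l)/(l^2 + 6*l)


(1) = (s - 7)/(s + 2)
(2) = (d^2 - 6*I*d - 5)/(d - 2*I)
(3) = (m - 4)/(m + 7)
(4) = (9*y^2 - 24*y + 7)/(9*y^2 + 54*y + 72)
(5) = (l + 1)/(l + 6)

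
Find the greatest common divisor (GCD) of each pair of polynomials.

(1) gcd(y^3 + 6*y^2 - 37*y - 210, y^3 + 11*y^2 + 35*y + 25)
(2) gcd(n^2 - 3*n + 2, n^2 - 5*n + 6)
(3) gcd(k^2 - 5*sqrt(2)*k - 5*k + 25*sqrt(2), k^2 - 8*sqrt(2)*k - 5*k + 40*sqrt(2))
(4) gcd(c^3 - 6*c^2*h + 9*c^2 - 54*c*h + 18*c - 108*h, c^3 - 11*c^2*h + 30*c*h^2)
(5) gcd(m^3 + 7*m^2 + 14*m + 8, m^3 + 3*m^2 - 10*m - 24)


(1) = y + 5
(2) = n - 2
(3) = k - 5
(4) = gcd((c + 3)*(c + 6)*(c - 6*h), c*(c - 6*h)*(c - 5*h)) = c - 6*h
(5) = m^2 + 6*m + 8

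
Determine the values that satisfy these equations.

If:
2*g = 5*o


Then:
g = 5*o/2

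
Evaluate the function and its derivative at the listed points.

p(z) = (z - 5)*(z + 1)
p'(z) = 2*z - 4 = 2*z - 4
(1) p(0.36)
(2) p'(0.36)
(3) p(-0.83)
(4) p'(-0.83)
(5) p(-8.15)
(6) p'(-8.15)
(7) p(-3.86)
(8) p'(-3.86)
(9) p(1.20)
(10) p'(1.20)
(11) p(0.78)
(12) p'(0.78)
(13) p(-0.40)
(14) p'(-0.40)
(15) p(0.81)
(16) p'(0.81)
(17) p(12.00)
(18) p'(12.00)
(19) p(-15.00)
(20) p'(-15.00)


(1) = -6.31
(2) = -3.28
(3) = -0.99
(4) = -5.66
(5) = 94.02
(6) = -20.30
(7) = 25.34
(8) = -11.72
(9) = -8.36
(10) = -1.60
(11) = -7.51
(12) = -2.44
(13) = -3.24
(14) = -4.80
(15) = -7.58
(16) = -2.38
(17) = 91.00
(18) = 20.00
(19) = 280.00
(20) = -34.00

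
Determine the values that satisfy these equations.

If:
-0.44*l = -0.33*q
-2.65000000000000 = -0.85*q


Then:
l = 2.34
q = 3.12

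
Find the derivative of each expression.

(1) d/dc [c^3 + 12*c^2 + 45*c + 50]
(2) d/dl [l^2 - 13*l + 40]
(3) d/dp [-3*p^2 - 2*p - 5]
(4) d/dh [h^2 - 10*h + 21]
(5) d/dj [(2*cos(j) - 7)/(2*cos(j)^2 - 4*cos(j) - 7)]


(1) = 3*c^2 + 24*c + 45
(2) = 2*l - 13
(3) = -6*p - 2
(4) = 2*h - 10
(5) = 2*(-14*cos(j) + cos(2*j) + 22)*sin(j)/(4*cos(j) - cos(2*j) + 6)^2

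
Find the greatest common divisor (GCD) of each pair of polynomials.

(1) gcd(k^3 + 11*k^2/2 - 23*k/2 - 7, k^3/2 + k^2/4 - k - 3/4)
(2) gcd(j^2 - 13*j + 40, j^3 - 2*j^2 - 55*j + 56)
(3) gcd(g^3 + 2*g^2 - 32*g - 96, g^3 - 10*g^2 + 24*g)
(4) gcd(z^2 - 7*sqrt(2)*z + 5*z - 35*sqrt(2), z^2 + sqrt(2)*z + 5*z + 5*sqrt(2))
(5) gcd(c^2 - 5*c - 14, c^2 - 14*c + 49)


(1) = gcd((k - 2)*(k + 1/2)*(k + 7), (k/2 + 1/2)*(k - 3/2)*(k + 1)) = 1
(2) = gcd((j - 8)*(j - 5), (j - 8)*(j - 1)*(j + 7)) = j - 8
(3) = g - 6
(4) = z + 5
(5) = c - 7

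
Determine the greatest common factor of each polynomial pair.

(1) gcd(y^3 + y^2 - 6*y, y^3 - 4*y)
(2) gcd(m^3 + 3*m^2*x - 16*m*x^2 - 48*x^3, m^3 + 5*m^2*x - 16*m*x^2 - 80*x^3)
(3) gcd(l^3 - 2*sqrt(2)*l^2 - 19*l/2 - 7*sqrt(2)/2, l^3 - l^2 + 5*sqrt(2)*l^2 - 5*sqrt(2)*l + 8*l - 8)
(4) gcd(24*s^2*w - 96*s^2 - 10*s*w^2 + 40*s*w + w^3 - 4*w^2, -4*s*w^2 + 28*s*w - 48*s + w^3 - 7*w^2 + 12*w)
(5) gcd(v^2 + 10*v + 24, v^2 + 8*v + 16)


(1) = y^2 - 2*y
(2) = -m^2 + 16*x^2
(3) = gcd((l - 7*sqrt(2)/2)*(l + sqrt(2)/2)*(l + sqrt(2)), (l - 1)*(l + sqrt(2))*(l + 4*sqrt(2))) = l + sqrt(2)
(4) = 4*s*w - 16*s - w^2 + 4*w
(5) = v + 4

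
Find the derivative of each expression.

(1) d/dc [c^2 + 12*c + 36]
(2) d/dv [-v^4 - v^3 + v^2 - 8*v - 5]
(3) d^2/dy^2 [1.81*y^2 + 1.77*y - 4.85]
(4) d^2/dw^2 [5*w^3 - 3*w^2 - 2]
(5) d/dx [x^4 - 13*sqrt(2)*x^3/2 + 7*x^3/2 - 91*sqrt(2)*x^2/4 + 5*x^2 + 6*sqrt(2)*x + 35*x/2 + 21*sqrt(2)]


(1) = 2*c + 12
(2) = -4*v^3 - 3*v^2 + 2*v - 8
(3) = 3.62000000000000
(4) = 30*w - 6
(5) = 4*x^3 - 39*sqrt(2)*x^2/2 + 21*x^2/2 - 91*sqrt(2)*x/2 + 10*x + 6*sqrt(2) + 35/2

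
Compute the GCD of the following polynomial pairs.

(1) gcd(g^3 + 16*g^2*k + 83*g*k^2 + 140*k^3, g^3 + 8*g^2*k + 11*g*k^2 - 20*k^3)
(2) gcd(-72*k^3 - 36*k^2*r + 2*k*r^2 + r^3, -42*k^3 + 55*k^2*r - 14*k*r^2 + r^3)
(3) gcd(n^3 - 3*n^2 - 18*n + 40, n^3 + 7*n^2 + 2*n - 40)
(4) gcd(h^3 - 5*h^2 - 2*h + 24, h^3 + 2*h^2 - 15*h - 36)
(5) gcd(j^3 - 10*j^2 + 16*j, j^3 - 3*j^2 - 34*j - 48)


(1) = gcd((g + 4*k)*(g + 5*k)*(g + 7*k), (g - k)*(g + 4*k)*(g + 5*k)) = g^2 + 9*g*k + 20*k^2
(2) = -6*k + r
(3) = n^2 + 2*n - 8
(4) = gcd((h - 4)*(h - 3)*(h + 2), (h - 4)*(h + 3)^2) = h - 4
(5) = gcd(j*(j - 8)*(j - 2), (j - 8)*(j + 2)*(j + 3)) = j - 8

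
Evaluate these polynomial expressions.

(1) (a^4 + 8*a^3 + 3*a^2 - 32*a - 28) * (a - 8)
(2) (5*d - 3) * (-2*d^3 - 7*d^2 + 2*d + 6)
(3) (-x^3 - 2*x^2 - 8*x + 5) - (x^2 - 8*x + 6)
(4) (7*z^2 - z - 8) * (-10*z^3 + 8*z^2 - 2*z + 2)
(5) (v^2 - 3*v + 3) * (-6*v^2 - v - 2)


(1) = a^5 - 61*a^3 - 56*a^2 + 228*a + 224
(2) = -10*d^4 - 29*d^3 + 31*d^2 + 24*d - 18
(3) = -x^3 - 3*x^2 - 1
(4) = -70*z^5 + 66*z^4 + 58*z^3 - 48*z^2 + 14*z - 16
(5) = -6*v^4 + 17*v^3 - 17*v^2 + 3*v - 6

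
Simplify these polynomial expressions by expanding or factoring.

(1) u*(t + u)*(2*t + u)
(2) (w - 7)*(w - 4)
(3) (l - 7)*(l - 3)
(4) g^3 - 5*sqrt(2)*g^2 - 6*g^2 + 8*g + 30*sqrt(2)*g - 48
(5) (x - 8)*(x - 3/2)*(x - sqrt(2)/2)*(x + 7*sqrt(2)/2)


(1) = 2*t^2*u + 3*t*u^2 + u^3
(2) = w^2 - 11*w + 28
(3) = l^2 - 10*l + 21
(4) = (g - 6)*(g - 4*sqrt(2))*(g - sqrt(2))
(5) = x^4 - 19*x^3/2 + 3*sqrt(2)*x^3 - 57*sqrt(2)*x^2/2 + 17*x^2/2 + 133*x/4 + 36*sqrt(2)*x - 42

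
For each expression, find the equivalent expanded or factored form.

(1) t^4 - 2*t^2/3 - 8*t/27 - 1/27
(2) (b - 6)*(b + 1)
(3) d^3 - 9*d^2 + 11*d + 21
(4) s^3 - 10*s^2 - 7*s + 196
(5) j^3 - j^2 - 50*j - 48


(1) = (t - 1)*(t + 1/3)^3
(2) = b^2 - 5*b - 6
(3) = (d - 7)*(d - 3)*(d + 1)
(4) = (s - 7)^2*(s + 4)
(5) = (j - 8)*(j + 1)*(j + 6)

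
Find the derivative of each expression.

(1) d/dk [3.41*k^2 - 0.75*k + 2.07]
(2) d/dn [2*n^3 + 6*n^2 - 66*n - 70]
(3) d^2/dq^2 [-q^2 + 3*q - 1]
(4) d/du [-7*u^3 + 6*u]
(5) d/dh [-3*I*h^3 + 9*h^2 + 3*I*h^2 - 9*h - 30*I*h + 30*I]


(1) = 6.82*k - 0.75
(2) = 6*n^2 + 12*n - 66
(3) = -2
(4) = 6 - 21*u^2
(5) = -9*I*h^2 + 6*h*(3 + I) - 9 - 30*I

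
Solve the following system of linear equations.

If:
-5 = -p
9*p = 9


Then:
No Solution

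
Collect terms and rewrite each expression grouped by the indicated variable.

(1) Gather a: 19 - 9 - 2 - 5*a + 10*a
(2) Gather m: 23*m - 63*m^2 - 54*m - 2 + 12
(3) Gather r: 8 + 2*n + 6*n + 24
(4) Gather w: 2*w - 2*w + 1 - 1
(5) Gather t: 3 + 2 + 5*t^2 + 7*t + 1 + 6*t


(1) = 5*a + 8
(2) = -63*m^2 - 31*m + 10
(3) = 8*n + 32
(4) = 0
(5) = 5*t^2 + 13*t + 6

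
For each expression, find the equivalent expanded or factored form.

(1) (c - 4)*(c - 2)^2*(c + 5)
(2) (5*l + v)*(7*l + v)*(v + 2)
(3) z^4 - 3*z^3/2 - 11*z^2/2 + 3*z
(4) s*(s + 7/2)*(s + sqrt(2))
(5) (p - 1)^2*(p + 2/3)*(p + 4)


(1) = c^4 - 3*c^3 - 20*c^2 + 84*c - 80
(2) = 35*l^2*v + 70*l^2 + 12*l*v^2 + 24*l*v + v^3 + 2*v^2
(3) = z*(z - 3)*(z - 1/2)*(z + 2)
(4) = s^3 + sqrt(2)*s^2 + 7*s^2/2 + 7*sqrt(2)*s/2
(5) = p^4 + 8*p^3/3 - 17*p^2/3 - 2*p/3 + 8/3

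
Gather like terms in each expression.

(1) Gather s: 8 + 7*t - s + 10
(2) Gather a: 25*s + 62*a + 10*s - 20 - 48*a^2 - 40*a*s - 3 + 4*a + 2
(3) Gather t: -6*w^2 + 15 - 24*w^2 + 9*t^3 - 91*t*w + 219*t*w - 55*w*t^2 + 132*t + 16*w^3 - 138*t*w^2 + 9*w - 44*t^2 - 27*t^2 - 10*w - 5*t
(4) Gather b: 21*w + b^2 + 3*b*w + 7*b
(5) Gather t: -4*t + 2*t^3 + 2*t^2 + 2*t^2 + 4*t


(1) = -s + 7*t + 18
(2) = -48*a^2 + a*(66 - 40*s) + 35*s - 21
(3) = 9*t^3 + t^2*(-55*w - 71) + t*(-138*w^2 + 128*w + 127) + 16*w^3 - 30*w^2 - w + 15
(4) = b^2 + b*(3*w + 7) + 21*w
(5) = 2*t^3 + 4*t^2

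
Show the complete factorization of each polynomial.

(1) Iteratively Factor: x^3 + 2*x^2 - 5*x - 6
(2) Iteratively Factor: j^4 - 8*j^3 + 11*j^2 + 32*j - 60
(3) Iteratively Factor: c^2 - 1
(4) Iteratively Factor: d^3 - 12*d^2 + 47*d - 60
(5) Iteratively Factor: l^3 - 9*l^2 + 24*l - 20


(1) = (x - 2)*(x^2 + 4*x + 3) = (x - 2)*(x + 1)*(x + 3)
(2) = (j - 5)*(j^3 - 3*j^2 - 4*j + 12) = (j - 5)*(j - 3)*(j^2 - 4) = (j - 5)*(j - 3)*(j + 2)*(j - 2)
(3) = (c + 1)*(c - 1)
(4) = (d - 4)*(d^2 - 8*d + 15) = (d - 5)*(d - 4)*(d - 3)
(5) = (l - 5)*(l^2 - 4*l + 4) = (l - 5)*(l - 2)*(l - 2)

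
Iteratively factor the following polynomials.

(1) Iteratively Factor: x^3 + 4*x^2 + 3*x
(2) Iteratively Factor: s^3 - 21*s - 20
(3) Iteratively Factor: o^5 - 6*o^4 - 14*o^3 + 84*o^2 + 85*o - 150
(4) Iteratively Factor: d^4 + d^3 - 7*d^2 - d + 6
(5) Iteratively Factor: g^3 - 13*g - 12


(1) = (x + 3)*(x^2 + x) = (x + 1)*(x + 3)*(x)
(2) = (s + 1)*(s^2 - s - 20) = (s - 5)*(s + 1)*(s + 4)
(3) = (o + 3)*(o^4 - 9*o^3 + 13*o^2 + 45*o - 50) = (o - 5)*(o + 3)*(o^3 - 4*o^2 - 7*o + 10) = (o - 5)*(o + 2)*(o + 3)*(o^2 - 6*o + 5) = (o - 5)*(o - 1)*(o + 2)*(o + 3)*(o - 5)
(4) = (d + 1)*(d^3 - 7*d + 6) = (d - 2)*(d + 1)*(d^2 + 2*d - 3) = (d - 2)*(d - 1)*(d + 1)*(d + 3)
(5) = (g - 4)*(g^2 + 4*g + 3) = (g - 4)*(g + 1)*(g + 3)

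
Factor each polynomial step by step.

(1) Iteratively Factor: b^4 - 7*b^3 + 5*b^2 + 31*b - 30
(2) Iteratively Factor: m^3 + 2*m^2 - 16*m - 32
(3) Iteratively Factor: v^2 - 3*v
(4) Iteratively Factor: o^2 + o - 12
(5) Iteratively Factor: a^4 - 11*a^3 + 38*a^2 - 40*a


(1) = (b - 1)*(b^3 - 6*b^2 - b + 30) = (b - 3)*(b - 1)*(b^2 - 3*b - 10) = (b - 3)*(b - 1)*(b + 2)*(b - 5)
(2) = (m + 2)*(m^2 - 16) = (m + 2)*(m + 4)*(m - 4)
(3) = (v)*(v - 3)
(4) = (o - 3)*(o + 4)
(5) = (a - 4)*(a^3 - 7*a^2 + 10*a) = a*(a - 4)*(a^2 - 7*a + 10) = a*(a - 4)*(a - 2)*(a - 5)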